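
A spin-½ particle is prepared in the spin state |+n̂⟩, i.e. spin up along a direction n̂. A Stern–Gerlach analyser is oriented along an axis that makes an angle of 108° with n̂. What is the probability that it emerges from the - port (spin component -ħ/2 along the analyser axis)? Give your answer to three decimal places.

0.655

For spin-½, the probability of finding spin-up along an axis at angle θ to the initial spin direction is cos²(θ/2); spin-down is sin²(θ/2).
θ = 108°, so P = sin²(54°) ≈ 0.655.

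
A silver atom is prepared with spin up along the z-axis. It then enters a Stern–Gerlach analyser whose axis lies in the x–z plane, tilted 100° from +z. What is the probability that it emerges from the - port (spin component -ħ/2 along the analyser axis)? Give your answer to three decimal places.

For spin-½, the probability of finding spin-up along an axis at angle θ to the initial spin direction is cos²(θ/2); spin-down is sin²(θ/2).
θ = 100°, so P = sin²(50°) ≈ 0.587.

0.587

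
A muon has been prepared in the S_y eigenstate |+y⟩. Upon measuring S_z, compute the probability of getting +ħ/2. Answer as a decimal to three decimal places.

In the S_z basis, |+y⟩ = (|+z⟩ + i|-z⟩)/√2 and |+z⟩ = |+z⟩.
|⟨+z|+y⟩|² = 1/2.

0.500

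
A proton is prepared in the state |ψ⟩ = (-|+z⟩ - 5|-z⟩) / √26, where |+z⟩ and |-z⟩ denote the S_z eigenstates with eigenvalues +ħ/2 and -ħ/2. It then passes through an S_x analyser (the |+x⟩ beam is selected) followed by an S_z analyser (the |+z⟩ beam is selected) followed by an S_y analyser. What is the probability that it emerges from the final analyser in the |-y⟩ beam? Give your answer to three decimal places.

First analyser (S_x): P(|+x⟩) = |⟨+x|ψ⟩|² = 36/52.
After stage 1 the state is |+x⟩; P(|+z⟩) = |⟨+z|+x⟩|² = 1/2.
After stage 2 the state is |+z⟩; P(|-y⟩) = |⟨-y|+z⟩|² = 1/2.
Joint probability = 36/52 × 1/2 × 1/2 = 0.173.

0.173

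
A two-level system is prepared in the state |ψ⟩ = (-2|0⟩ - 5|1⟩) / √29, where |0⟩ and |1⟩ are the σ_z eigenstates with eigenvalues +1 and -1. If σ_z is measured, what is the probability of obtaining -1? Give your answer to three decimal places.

The -1 outcome corresponds to |1⟩. Its amplitude in |ψ⟩ is -5/√29.
P = |-5|² / 29 = 25/29.

0.862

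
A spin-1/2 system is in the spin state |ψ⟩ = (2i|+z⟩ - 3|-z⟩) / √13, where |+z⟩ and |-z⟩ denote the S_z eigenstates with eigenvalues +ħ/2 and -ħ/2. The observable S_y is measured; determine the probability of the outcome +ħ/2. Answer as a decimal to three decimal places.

0.962

|+y⟩ = (|+z⟩ + i|-z⟩)/√2, so ⟨+y|ψ⟩ = (5i) / (√2·√13).
P = |5i|² / 26 = 25/26.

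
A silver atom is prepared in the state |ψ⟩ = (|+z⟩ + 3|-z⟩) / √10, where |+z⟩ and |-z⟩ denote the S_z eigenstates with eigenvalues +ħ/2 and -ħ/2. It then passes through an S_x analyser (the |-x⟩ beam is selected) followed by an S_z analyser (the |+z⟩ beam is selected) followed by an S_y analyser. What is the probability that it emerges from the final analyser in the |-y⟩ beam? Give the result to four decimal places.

0.0500

First analyser (S_x): P(|-x⟩) = |⟨-x|ψ⟩|² = 4/20.
After stage 1 the state is |-x⟩; P(|+z⟩) = |⟨+z|-x⟩|² = 1/2.
After stage 2 the state is |+z⟩; P(|-y⟩) = |⟨-y|+z⟩|² = 1/2.
Joint probability = 4/20 × 1/2 × 1/2 = 0.0500.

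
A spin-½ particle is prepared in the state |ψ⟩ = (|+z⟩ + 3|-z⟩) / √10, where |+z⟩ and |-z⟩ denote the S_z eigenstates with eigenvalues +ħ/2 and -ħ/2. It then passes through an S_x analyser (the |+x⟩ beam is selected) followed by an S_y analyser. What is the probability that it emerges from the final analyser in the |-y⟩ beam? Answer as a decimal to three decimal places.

First analyser (S_x): P(|+x⟩) = |⟨+x|ψ⟩|² = 16/20.
After stage 1 the state is |+x⟩; P(|-y⟩) = |⟨-y|+x⟩|² = 1/2.
Joint probability = 16/20 × 1/2 = 0.400.

0.400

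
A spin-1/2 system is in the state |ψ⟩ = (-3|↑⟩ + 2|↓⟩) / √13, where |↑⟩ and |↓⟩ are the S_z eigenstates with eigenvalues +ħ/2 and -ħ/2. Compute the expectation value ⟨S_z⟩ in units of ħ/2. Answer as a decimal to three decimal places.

0.385

⟨σ_z⟩ = |a|² - |b|² divided by |a|²+|b|², with a, b the |↑⟩, |↓⟩ amplitudes.
= (9 - 4)/13 = 5/13.
⟨S_z⟩ = (ħ/2)·⟨σ_z⟩.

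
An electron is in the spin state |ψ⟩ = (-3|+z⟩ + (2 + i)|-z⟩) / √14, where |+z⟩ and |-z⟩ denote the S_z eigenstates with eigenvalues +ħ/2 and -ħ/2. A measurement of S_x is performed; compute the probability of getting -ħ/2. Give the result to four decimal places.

|-x⟩ = (|+z⟩ - |-z⟩)/√2, so ⟨-x|ψ⟩ = (-5 - i) / (√2·√14).
P = |-5 - i|² / 28 = 26/28.

0.9286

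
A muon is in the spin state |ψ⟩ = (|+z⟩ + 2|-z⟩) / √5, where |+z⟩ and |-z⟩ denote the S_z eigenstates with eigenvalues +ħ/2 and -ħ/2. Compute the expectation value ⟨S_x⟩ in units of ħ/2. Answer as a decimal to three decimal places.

0.800

⟨σ_x⟩ = 2 Re(a* b)/(|a|²+|b|²) with a = 1, b = 2.
a* b = 2, so ⟨σ_x⟩ = 4/5.
⟨S_x⟩ = (ħ/2)·⟨σ_x⟩.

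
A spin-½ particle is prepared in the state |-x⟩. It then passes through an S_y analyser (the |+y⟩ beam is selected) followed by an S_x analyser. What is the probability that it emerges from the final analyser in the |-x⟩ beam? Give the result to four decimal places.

First analyser (S_y): from |-x⟩, P(|+y⟩) = 1/2.
After stage 1 the state is |+y⟩; P(|-x⟩) = |⟨-x|+y⟩|² = 1/2.
Joint probability = 1/2 × 1/2 = 0.2500.

0.2500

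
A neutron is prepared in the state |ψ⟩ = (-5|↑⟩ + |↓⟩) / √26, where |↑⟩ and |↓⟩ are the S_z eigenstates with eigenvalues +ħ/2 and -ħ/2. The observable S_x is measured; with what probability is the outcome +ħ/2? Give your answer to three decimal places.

|+x⟩ = (|↑⟩ + |↓⟩)/√2, so ⟨+x|ψ⟩ = (-4) / (√2·√26).
P = |-4|² / 52 = 16/52.

0.308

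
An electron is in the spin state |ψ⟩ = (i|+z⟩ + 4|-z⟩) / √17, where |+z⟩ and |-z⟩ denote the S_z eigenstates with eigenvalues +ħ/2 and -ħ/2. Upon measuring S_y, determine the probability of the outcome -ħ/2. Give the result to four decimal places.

0.7353

|-y⟩ = (|+z⟩ - i|-z⟩)/√2, so ⟨-y|ψ⟩ = (5i) / (√2·√17).
P = |5i|² / 34 = 25/34.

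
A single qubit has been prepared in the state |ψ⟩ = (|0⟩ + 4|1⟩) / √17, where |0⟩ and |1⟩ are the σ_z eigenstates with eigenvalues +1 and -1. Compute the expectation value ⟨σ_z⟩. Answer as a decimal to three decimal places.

-0.882

⟨σ_z⟩ = |a|² - |b|² divided by |a|²+|b|², with a, b the |0⟩, |1⟩ amplitudes.
= (1 - 16)/17 = -15/17.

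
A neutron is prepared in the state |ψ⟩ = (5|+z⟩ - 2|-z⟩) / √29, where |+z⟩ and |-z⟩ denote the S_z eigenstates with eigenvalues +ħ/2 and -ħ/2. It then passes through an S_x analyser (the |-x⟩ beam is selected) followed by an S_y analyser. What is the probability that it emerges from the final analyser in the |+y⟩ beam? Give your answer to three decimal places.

First analyser (S_x): P(|-x⟩) = |⟨-x|ψ⟩|² = 49/58.
After stage 1 the state is |-x⟩; P(|+y⟩) = |⟨+y|-x⟩|² = 1/2.
Joint probability = 49/58 × 1/2 = 0.422.

0.422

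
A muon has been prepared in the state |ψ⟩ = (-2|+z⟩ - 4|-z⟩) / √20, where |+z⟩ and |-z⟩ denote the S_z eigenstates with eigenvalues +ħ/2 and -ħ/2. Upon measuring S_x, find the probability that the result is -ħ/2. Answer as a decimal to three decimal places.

0.100

|-x⟩ = (|+z⟩ - |-z⟩)/√2, so ⟨-x|ψ⟩ = (2) / (√2·√20).
P = |2|² / 40 = 4/40.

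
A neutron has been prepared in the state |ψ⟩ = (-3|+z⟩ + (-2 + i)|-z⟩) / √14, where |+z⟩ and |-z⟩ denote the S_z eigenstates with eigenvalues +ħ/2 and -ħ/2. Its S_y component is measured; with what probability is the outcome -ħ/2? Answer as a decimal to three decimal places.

|-y⟩ = (|+z⟩ - i|-z⟩)/√2, so ⟨-y|ψ⟩ = (-4 - 2i) / (√2·√14).
P = |-4 - 2i|² / 28 = 20/28.

0.714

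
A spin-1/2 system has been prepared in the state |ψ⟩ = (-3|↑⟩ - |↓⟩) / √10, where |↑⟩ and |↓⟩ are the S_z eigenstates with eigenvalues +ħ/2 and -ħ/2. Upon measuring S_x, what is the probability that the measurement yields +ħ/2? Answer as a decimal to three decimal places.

|+x⟩ = (|↑⟩ + |↓⟩)/√2, so ⟨+x|ψ⟩ = (-4) / (√2·√10).
P = |-4|² / 20 = 16/20.

0.800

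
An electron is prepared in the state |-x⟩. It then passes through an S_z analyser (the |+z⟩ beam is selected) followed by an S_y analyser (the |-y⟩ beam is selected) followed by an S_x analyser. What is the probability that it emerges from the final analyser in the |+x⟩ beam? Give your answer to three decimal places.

First analyser (S_z): from |-x⟩, P(|+z⟩) = 1/2.
After stage 1 the state is |+z⟩; P(|-y⟩) = |⟨-y|+z⟩|² = 1/2.
After stage 2 the state is |-y⟩; P(|+x⟩) = |⟨+x|-y⟩|² = 1/2.
Joint probability = 1/2 × 1/2 × 1/2 = 0.125.

0.125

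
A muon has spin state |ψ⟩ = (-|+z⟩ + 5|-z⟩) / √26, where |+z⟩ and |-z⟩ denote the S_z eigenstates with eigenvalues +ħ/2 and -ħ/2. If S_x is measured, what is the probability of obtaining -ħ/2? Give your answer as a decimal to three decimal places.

|-x⟩ = (|+z⟩ - |-z⟩)/√2, so ⟨-x|ψ⟩ = (-6) / (√2·√26).
P = |-6|² / 52 = 36/52.

0.692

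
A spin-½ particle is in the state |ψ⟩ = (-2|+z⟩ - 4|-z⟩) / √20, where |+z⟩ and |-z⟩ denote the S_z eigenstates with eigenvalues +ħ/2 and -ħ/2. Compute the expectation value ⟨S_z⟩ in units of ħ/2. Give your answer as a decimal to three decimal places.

⟨σ_z⟩ = |a|² - |b|² divided by |a|²+|b|², with a, b the |+z⟩, |-z⟩ amplitudes.
= (4 - 16)/20 = -12/20.
⟨S_z⟩ = (ħ/2)·⟨σ_z⟩.

-0.600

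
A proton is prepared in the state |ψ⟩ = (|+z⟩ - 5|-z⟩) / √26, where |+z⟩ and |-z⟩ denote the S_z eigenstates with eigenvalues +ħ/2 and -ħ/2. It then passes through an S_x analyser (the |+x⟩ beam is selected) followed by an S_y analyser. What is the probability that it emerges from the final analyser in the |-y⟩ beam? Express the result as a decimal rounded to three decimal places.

First analyser (S_x): P(|+x⟩) = |⟨+x|ψ⟩|² = 16/52.
After stage 1 the state is |+x⟩; P(|-y⟩) = |⟨-y|+x⟩|² = 1/2.
Joint probability = 16/52 × 1/2 = 0.154.

0.154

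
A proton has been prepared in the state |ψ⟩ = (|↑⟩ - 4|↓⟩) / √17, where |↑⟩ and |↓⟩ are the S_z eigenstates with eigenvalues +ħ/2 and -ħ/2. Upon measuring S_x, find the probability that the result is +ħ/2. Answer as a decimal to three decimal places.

|+x⟩ = (|↑⟩ + |↓⟩)/√2, so ⟨+x|ψ⟩ = (-3) / (√2·√17).
P = |-3|² / 34 = 9/34.

0.265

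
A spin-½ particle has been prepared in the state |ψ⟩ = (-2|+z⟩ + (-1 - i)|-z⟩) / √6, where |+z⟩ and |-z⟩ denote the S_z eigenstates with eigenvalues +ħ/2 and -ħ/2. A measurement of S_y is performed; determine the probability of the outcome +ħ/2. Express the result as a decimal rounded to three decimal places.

0.833

|+y⟩ = (|+z⟩ + i|-z⟩)/√2, so ⟨+y|ψ⟩ = (-3 + i) / (√2·√6).
P = |-3 + i|² / 12 = 10/12.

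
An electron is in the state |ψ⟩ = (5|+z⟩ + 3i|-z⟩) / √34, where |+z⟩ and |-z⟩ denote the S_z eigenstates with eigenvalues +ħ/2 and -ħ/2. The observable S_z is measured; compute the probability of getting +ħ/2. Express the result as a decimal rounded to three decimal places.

The +ħ/2 outcome corresponds to |+z⟩. Its amplitude in |ψ⟩ is 5/√34.
P = |5|² / 34 = 25/34.

0.735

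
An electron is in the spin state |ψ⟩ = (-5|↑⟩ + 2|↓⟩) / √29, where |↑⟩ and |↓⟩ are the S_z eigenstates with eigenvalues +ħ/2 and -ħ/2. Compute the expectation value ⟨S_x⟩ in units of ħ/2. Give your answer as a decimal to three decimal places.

⟨σ_x⟩ = 2 Re(a* b)/(|a|²+|b|²) with a = -5, b = 2.
a* b = -10, so ⟨σ_x⟩ = -20/29.
⟨S_x⟩ = (ħ/2)·⟨σ_x⟩.

-0.690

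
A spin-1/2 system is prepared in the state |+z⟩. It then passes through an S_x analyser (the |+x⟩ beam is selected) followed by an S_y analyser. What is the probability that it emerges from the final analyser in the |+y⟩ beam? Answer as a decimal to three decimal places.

0.250

First analyser (S_x): from |+z⟩, P(|+x⟩) = 1/2.
After stage 1 the state is |+x⟩; P(|+y⟩) = |⟨+y|+x⟩|² = 1/2.
Joint probability = 1/2 × 1/2 = 0.250.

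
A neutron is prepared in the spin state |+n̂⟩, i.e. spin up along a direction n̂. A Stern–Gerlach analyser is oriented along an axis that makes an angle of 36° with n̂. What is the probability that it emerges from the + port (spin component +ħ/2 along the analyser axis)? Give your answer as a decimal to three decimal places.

For spin-½, the probability of finding spin-up along an axis at angle θ to the initial spin direction is cos²(θ/2); spin-down is sin²(θ/2).
θ = 36°, so P = cos²(18°) ≈ 0.905.

0.905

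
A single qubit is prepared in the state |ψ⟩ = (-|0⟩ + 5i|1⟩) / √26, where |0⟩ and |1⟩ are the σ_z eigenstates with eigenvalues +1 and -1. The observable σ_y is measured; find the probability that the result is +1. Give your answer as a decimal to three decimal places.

0.308

|+y⟩ = (|0⟩ + i|1⟩)/√2, so ⟨+y|ψ⟩ = (4) / (√2·√26).
P = |4|² / 52 = 16/52.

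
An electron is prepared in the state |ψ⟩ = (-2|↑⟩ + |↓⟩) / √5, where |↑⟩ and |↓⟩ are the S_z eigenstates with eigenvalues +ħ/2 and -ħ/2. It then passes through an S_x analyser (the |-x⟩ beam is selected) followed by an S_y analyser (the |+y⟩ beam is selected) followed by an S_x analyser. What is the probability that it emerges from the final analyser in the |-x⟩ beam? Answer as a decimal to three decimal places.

First analyser (S_x): P(|-x⟩) = |⟨-x|ψ⟩|² = 9/10.
After stage 1 the state is |-x⟩; P(|+y⟩) = |⟨+y|-x⟩|² = 1/2.
After stage 2 the state is |+y⟩; P(|-x⟩) = |⟨-x|+y⟩|² = 1/2.
Joint probability = 9/10 × 1/2 × 1/2 = 0.225.

0.225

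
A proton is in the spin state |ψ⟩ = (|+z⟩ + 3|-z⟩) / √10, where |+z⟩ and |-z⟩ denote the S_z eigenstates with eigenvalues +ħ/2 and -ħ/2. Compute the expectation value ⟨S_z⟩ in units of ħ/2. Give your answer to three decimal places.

⟨σ_z⟩ = |a|² - |b|² divided by |a|²+|b|², with a, b the |+z⟩, |-z⟩ amplitudes.
= (1 - 9)/10 = -8/10.
⟨S_z⟩ = (ħ/2)·⟨σ_z⟩.

-0.800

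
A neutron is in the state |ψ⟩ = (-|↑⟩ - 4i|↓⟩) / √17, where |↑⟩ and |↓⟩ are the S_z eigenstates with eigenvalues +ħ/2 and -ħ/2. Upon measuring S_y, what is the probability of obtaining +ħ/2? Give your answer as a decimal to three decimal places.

|+y⟩ = (|↑⟩ + i|↓⟩)/√2, so ⟨+y|ψ⟩ = (-5) / (√2·√17).
P = |-5|² / 34 = 25/34.

0.735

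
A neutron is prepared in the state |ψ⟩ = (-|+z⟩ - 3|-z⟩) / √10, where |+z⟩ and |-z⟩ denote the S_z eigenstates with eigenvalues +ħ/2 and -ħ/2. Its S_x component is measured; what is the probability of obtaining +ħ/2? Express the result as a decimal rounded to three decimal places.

|+x⟩ = (|+z⟩ + |-z⟩)/√2, so ⟨+x|ψ⟩ = (-4) / (√2·√10).
P = |-4|² / 20 = 16/20.

0.800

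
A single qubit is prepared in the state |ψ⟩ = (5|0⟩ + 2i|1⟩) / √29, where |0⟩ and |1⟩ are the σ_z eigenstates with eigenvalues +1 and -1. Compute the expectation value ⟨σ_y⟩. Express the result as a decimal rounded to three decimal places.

0.690

⟨σ_y⟩ = 2 Im(a* b)/(|a|²+|b|²) with a = 5, b = 2i.
a* b = 10i, so ⟨σ_y⟩ = 20/29.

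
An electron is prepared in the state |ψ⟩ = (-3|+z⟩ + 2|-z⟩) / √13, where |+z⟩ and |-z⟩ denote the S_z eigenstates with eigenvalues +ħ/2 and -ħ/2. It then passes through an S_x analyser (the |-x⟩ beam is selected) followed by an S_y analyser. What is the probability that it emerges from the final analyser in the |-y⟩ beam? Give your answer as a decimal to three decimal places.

First analyser (S_x): P(|-x⟩) = |⟨-x|ψ⟩|² = 25/26.
After stage 1 the state is |-x⟩; P(|-y⟩) = |⟨-y|-x⟩|² = 1/2.
Joint probability = 25/26 × 1/2 = 0.481.

0.481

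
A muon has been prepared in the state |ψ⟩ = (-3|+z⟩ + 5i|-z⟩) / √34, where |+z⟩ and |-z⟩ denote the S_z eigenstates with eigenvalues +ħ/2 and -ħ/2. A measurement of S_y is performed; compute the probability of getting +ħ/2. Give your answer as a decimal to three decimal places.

0.059

|+y⟩ = (|+z⟩ + i|-z⟩)/√2, so ⟨+y|ψ⟩ = (2) / (√2·√34).
P = |2|² / 68 = 4/68.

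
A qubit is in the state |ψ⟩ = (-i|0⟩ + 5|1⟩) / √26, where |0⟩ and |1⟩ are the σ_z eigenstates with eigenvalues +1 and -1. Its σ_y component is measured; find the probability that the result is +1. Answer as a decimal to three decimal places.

0.692

|+y⟩ = (|0⟩ + i|1⟩)/√2, so ⟨+y|ψ⟩ = (-6i) / (√2·√26).
P = |-6i|² / 52 = 36/52.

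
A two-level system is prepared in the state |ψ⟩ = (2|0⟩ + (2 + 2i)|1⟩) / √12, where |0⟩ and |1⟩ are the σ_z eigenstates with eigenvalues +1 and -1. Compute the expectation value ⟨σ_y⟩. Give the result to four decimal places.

⟨σ_y⟩ = 2 Im(a* b)/(|a|²+|b|²) with a = 2, b = (2 + 2i).
a* b = (4 + 4i), so ⟨σ_y⟩ = 8/12.

0.6667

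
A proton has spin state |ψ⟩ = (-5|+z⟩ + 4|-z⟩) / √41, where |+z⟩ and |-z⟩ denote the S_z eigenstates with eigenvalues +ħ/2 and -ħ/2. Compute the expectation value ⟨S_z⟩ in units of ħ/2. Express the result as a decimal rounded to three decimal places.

0.220

⟨σ_z⟩ = |a|² - |b|² divided by |a|²+|b|², with a, b the |+z⟩, |-z⟩ amplitudes.
= (25 - 16)/41 = 9/41.
⟨S_z⟩ = (ħ/2)·⟨σ_z⟩.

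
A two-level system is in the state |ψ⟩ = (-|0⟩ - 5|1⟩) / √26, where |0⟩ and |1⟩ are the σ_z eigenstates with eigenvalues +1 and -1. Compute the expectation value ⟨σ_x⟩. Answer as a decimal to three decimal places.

0.385

⟨σ_x⟩ = 2 Re(a* b)/(|a|²+|b|²) with a = -1, b = -5.
a* b = 5, so ⟨σ_x⟩ = 10/26.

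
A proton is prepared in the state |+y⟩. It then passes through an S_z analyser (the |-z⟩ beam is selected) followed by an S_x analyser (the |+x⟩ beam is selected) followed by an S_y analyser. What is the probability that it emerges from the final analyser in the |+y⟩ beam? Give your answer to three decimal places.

First analyser (S_z): from |+y⟩, P(|-z⟩) = 1/2.
After stage 1 the state is |-z⟩; P(|+x⟩) = |⟨+x|-z⟩|² = 1/2.
After stage 2 the state is |+x⟩; P(|+y⟩) = |⟨+y|+x⟩|² = 1/2.
Joint probability = 1/2 × 1/2 × 1/2 = 0.125.

0.125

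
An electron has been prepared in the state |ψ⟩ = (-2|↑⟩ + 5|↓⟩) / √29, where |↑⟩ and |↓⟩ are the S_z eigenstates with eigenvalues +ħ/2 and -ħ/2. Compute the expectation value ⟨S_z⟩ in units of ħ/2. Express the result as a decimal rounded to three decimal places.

⟨σ_z⟩ = |a|² - |b|² divided by |a|²+|b|², with a, b the |↑⟩, |↓⟩ amplitudes.
= (4 - 25)/29 = -21/29.
⟨S_z⟩ = (ħ/2)·⟨σ_z⟩.

-0.724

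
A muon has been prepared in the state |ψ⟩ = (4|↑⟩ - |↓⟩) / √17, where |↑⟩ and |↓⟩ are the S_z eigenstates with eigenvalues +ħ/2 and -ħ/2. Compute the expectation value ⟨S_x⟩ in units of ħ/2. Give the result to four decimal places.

-0.4706

⟨σ_x⟩ = 2 Re(a* b)/(|a|²+|b|²) with a = 4, b = -1.
a* b = -4, so ⟨σ_x⟩ = -8/17.
⟨S_x⟩ = (ħ/2)·⟨σ_x⟩.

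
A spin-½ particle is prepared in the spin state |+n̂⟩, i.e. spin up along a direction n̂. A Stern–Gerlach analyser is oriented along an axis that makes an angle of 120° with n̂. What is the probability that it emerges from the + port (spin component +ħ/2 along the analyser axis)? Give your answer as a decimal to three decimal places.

0.250

For spin-½, the probability of finding spin-up along an axis at angle θ to the initial spin direction is cos²(θ/2); spin-down is sin²(θ/2).
θ = 120°, so P = cos²(60°) ≈ 0.250.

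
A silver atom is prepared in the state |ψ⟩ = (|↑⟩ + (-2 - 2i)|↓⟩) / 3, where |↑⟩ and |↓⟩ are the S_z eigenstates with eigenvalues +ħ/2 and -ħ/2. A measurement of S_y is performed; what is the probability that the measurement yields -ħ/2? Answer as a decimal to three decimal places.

|-y⟩ = (|↑⟩ - i|↓⟩)/√2, so ⟨-y|ψ⟩ = (3 - 2i) / (√2·3).
P = |3 - 2i|² / 18 = 13/18.

0.722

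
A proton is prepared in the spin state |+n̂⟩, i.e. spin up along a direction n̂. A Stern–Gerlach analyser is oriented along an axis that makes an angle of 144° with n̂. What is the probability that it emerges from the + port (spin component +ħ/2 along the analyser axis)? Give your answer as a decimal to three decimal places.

0.095

For spin-½, the probability of finding spin-up along an axis at angle θ to the initial spin direction is cos²(θ/2); spin-down is sin²(θ/2).
θ = 144°, so P = cos²(72°) ≈ 0.095.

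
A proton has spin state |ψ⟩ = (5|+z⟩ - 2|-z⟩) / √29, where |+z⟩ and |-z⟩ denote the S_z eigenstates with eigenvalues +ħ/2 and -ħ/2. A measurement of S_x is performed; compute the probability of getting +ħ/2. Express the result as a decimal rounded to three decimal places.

|+x⟩ = (|+z⟩ + |-z⟩)/√2, so ⟨+x|ψ⟩ = (3) / (√2·√29).
P = |3|² / 58 = 9/58.

0.155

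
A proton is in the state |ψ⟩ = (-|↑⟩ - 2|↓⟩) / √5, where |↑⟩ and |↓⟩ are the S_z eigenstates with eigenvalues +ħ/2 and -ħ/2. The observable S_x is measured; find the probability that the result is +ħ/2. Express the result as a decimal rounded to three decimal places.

|+x⟩ = (|↑⟩ + |↓⟩)/√2, so ⟨+x|ψ⟩ = (-3) / (√2·√5).
P = |-3|² / 10 = 9/10.

0.900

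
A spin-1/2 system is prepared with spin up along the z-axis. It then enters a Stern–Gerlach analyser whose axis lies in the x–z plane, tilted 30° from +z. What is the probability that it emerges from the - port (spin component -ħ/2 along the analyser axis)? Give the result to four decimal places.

For spin-½, the probability of finding spin-up along an axis at angle θ to the initial spin direction is cos²(θ/2); spin-down is sin²(θ/2).
θ = 30°, so P = sin²(15°) ≈ 0.0670.

0.0670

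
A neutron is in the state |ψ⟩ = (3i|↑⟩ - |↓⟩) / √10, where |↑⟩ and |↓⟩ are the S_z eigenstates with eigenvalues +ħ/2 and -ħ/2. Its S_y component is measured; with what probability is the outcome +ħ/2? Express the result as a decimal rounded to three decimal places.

0.800

|+y⟩ = (|↑⟩ + i|↓⟩)/√2, so ⟨+y|ψ⟩ = (4i) / (√2·√10).
P = |4i|² / 20 = 16/20.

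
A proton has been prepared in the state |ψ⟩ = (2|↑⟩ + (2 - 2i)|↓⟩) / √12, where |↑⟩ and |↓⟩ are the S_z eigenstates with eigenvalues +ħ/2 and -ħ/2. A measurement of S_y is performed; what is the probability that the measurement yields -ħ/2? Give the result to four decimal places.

|-y⟩ = (|↑⟩ - i|↓⟩)/√2, so ⟨-y|ψ⟩ = (4 + 2i) / (√2·√12).
P = |4 + 2i|² / 24 = 20/24.

0.8333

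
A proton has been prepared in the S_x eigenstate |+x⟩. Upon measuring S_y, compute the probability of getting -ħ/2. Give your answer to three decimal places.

0.500

In the S_z basis, |+x⟩ = (|+z⟩ + |-z⟩)/√2 and |-y⟩ = (|+z⟩ - i|-z⟩)/√2.
|⟨-y|+x⟩|² = 1/2.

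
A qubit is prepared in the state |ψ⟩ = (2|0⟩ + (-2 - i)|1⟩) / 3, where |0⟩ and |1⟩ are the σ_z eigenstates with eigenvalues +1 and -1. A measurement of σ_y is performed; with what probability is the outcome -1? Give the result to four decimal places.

0.7222

|-y⟩ = (|0⟩ - i|1⟩)/√2, so ⟨-y|ψ⟩ = (3 - 2i) / (√2·3).
P = |3 - 2i|² / 18 = 13/18.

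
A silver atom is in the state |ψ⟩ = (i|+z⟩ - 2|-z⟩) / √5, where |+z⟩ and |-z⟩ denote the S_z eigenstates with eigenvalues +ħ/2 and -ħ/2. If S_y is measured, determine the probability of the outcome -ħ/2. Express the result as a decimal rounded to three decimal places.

0.100

|-y⟩ = (|+z⟩ - i|-z⟩)/√2, so ⟨-y|ψ⟩ = (-i) / (√2·√5).
P = |-i|² / 10 = 1/10.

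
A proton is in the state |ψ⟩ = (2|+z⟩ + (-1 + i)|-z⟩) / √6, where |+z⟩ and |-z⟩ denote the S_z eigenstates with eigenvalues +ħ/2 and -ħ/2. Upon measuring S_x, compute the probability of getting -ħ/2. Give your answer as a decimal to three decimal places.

|-x⟩ = (|+z⟩ - |-z⟩)/√2, so ⟨-x|ψ⟩ = (3 - i) / (√2·√6).
P = |3 - i|² / 12 = 10/12.

0.833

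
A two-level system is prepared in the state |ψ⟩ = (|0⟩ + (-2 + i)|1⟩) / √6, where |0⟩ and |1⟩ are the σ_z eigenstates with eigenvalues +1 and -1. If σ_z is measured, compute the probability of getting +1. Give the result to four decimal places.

0.1667

The +1 outcome corresponds to |0⟩. Its amplitude in |ψ⟩ is 1/√6.
P = |1|² / 6 = 1/6.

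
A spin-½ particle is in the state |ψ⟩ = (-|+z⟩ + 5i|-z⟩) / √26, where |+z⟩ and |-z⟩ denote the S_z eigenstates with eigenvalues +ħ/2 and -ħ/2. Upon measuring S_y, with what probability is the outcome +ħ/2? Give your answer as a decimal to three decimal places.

0.308

|+y⟩ = (|+z⟩ + i|-z⟩)/√2, so ⟨+y|ψ⟩ = (4) / (√2·√26).
P = |4|² / 52 = 16/52.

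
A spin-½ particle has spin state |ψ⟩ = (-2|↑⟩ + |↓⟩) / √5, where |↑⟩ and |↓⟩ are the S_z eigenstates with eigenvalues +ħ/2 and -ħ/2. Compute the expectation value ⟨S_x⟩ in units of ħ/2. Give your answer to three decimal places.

-0.800

⟨σ_x⟩ = 2 Re(a* b)/(|a|²+|b|²) with a = -2, b = 1.
a* b = -2, so ⟨σ_x⟩ = -4/5.
⟨S_x⟩ = (ħ/2)·⟨σ_x⟩.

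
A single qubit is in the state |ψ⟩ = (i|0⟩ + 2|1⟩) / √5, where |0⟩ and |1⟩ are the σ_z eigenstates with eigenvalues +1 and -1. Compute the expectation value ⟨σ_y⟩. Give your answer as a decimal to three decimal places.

-0.800

⟨σ_y⟩ = 2 Im(a* b)/(|a|²+|b|²) with a = i, b = 2.
a* b = -2i, so ⟨σ_y⟩ = -4/5.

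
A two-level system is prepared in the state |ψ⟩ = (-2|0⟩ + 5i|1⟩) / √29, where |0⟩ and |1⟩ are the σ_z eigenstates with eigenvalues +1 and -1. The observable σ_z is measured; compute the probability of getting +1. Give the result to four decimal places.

The +1 outcome corresponds to |0⟩. Its amplitude in |ψ⟩ is -2/√29.
P = |-2|² / 29 = 4/29.

0.1379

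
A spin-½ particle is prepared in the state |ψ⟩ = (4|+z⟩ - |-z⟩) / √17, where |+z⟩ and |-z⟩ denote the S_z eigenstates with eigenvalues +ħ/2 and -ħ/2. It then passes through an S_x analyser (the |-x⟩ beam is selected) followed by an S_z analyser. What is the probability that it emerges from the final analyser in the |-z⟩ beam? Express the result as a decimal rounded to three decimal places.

First analyser (S_x): P(|-x⟩) = |⟨-x|ψ⟩|² = 25/34.
After stage 1 the state is |-x⟩; P(|-z⟩) = |⟨-z|-x⟩|² = 1/2.
Joint probability = 25/34 × 1/2 = 0.368.

0.368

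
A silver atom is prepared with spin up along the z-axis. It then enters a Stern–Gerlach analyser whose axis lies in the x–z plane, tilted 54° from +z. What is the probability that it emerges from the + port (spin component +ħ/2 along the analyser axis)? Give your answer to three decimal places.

For spin-½, the probability of finding spin-up along an axis at angle θ to the initial spin direction is cos²(θ/2); spin-down is sin²(θ/2).
θ = 54°, so P = cos²(27°) ≈ 0.794.

0.794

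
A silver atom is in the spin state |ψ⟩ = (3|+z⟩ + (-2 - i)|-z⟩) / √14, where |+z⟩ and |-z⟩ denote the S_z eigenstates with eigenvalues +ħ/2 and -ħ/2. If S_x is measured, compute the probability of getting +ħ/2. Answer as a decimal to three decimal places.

0.071

|+x⟩ = (|+z⟩ + |-z⟩)/√2, so ⟨+x|ψ⟩ = (1 - i) / (√2·√14).
P = |1 - i|² / 28 = 2/28.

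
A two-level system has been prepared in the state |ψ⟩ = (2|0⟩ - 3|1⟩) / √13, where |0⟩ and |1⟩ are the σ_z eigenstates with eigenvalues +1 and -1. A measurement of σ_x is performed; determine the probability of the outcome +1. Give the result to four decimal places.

|+x⟩ = (|0⟩ + |1⟩)/√2, so ⟨+x|ψ⟩ = (-1) / (√2·√13).
P = |-1|² / 26 = 1/26.

0.0385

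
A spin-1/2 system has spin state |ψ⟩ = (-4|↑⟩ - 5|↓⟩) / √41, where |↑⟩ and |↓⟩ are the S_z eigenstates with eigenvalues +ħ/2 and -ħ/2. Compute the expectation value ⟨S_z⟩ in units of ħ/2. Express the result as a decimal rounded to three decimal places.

⟨σ_z⟩ = |a|² - |b|² divided by |a|²+|b|², with a, b the |↑⟩, |↓⟩ amplitudes.
= (16 - 25)/41 = -9/41.
⟨S_z⟩ = (ħ/2)·⟨σ_z⟩.

-0.220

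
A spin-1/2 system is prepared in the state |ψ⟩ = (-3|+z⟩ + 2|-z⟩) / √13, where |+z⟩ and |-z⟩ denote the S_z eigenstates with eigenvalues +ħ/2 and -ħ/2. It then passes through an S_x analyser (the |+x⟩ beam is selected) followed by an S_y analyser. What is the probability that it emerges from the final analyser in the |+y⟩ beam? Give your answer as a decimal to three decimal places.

0.019

First analyser (S_x): P(|+x⟩) = |⟨+x|ψ⟩|² = 1/26.
After stage 1 the state is |+x⟩; P(|+y⟩) = |⟨+y|+x⟩|² = 1/2.
Joint probability = 1/26 × 1/2 = 0.019.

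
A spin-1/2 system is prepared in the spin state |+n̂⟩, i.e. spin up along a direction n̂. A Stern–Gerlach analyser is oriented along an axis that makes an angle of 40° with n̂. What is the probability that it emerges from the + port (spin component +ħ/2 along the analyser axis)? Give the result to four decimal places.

For spin-½, the probability of finding spin-up along an axis at angle θ to the initial spin direction is cos²(θ/2); spin-down is sin²(θ/2).
θ = 40°, so P = cos²(20°) ≈ 0.8830.

0.8830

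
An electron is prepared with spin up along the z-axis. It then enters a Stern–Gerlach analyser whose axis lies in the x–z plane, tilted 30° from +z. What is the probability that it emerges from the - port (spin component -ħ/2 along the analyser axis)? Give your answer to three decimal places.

0.067

For spin-½, the probability of finding spin-up along an axis at angle θ to the initial spin direction is cos²(θ/2); spin-down is sin²(θ/2).
θ = 30°, so P = sin²(15°) ≈ 0.067.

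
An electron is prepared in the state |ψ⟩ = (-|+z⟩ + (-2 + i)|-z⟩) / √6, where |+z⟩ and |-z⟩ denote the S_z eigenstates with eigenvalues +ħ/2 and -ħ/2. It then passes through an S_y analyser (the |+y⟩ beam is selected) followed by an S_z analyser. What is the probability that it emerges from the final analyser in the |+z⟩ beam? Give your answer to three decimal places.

0.167

First analyser (S_y): P(|+y⟩) = |⟨+y|ψ⟩|² = 4/12.
After stage 1 the state is |+y⟩; P(|+z⟩) = |⟨+z|+y⟩|² = 1/2.
Joint probability = 4/12 × 1/2 = 0.167.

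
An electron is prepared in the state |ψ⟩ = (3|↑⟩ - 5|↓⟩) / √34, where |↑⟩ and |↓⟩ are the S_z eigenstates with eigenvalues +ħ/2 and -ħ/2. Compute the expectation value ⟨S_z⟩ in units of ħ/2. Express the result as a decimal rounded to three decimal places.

⟨σ_z⟩ = |a|² - |b|² divided by |a|²+|b|², with a, b the |↑⟩, |↓⟩ amplitudes.
= (9 - 25)/34 = -16/34.
⟨S_z⟩ = (ħ/2)·⟨σ_z⟩.

-0.471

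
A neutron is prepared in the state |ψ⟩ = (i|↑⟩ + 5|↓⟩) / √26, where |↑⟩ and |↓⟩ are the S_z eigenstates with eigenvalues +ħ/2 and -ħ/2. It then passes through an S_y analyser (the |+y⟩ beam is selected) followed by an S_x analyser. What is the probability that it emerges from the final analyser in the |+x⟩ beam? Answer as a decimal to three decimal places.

First analyser (S_y): P(|+y⟩) = |⟨+y|ψ⟩|² = 16/52.
After stage 1 the state is |+y⟩; P(|+x⟩) = |⟨+x|+y⟩|² = 1/2.
Joint probability = 16/52 × 1/2 = 0.154.

0.154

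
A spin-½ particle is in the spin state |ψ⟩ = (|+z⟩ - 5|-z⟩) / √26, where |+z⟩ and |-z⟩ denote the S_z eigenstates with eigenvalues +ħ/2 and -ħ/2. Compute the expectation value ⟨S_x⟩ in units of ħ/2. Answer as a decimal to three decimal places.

⟨σ_x⟩ = 2 Re(a* b)/(|a|²+|b|²) with a = 1, b = -5.
a* b = -5, so ⟨σ_x⟩ = -10/26.
⟨S_x⟩ = (ħ/2)·⟨σ_x⟩.

-0.385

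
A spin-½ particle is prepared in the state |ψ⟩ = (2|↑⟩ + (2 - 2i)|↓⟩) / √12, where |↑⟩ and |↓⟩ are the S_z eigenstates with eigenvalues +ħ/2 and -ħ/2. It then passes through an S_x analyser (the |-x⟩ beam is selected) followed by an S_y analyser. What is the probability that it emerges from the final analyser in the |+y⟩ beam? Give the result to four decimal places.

0.0833

First analyser (S_x): P(|-x⟩) = |⟨-x|ψ⟩|² = 4/24.
After stage 1 the state is |-x⟩; P(|+y⟩) = |⟨+y|-x⟩|² = 1/2.
Joint probability = 4/24 × 1/2 = 0.0833.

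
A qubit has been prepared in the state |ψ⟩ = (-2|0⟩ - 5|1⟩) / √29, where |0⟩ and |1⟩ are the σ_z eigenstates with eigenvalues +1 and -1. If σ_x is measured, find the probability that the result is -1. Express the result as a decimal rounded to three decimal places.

0.155

|-x⟩ = (|0⟩ - |1⟩)/√2, so ⟨-x|ψ⟩ = (3) / (√2·√29).
P = |3|² / 58 = 9/58.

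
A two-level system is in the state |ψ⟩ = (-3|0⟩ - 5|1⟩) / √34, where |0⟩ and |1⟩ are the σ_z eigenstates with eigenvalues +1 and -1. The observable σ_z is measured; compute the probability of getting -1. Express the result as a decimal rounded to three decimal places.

0.735

The -1 outcome corresponds to |1⟩. Its amplitude in |ψ⟩ is -5/√34.
P = |-5|² / 34 = 25/34.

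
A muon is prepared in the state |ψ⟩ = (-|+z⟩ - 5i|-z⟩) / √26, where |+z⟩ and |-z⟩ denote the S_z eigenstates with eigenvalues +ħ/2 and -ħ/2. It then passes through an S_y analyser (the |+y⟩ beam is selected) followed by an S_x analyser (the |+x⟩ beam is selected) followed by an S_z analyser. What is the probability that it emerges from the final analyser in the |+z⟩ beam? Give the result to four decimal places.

First analyser (S_y): P(|+y⟩) = |⟨+y|ψ⟩|² = 36/52.
After stage 1 the state is |+y⟩; P(|+x⟩) = |⟨+x|+y⟩|² = 1/2.
After stage 2 the state is |+x⟩; P(|+z⟩) = |⟨+z|+x⟩|² = 1/2.
Joint probability = 36/52 × 1/2 × 1/2 = 0.1731.

0.1731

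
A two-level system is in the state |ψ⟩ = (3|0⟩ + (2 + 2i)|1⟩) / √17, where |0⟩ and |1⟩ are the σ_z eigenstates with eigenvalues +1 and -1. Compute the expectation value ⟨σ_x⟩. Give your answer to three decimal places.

⟨σ_x⟩ = 2 Re(a* b)/(|a|²+|b|²) with a = 3, b = (2 + 2i).
a* b = (6 + 6i), so ⟨σ_x⟩ = 12/17.

0.706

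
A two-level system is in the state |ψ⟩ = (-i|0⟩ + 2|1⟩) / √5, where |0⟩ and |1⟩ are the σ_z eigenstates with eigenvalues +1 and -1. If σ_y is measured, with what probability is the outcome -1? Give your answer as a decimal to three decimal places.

0.100

|-y⟩ = (|0⟩ - i|1⟩)/√2, so ⟨-y|ψ⟩ = (i) / (√2·√5).
P = |i|² / 10 = 1/10.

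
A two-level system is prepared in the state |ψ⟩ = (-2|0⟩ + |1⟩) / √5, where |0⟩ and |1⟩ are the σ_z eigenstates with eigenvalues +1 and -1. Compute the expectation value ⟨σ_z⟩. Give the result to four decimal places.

0.6000

⟨σ_z⟩ = |a|² - |b|² divided by |a|²+|b|², with a, b the |0⟩, |1⟩ amplitudes.
= (4 - 1)/5 = 3/5.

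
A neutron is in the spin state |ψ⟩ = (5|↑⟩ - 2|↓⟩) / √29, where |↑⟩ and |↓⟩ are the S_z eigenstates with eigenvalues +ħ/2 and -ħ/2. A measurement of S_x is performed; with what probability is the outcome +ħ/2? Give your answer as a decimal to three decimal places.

0.155

|+x⟩ = (|↑⟩ + |↓⟩)/√2, so ⟨+x|ψ⟩ = (3) / (√2·√29).
P = |3|² / 58 = 9/58.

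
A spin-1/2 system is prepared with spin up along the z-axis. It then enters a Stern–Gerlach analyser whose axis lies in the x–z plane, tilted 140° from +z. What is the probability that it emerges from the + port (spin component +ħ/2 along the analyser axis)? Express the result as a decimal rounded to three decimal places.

For spin-½, the probability of finding spin-up along an axis at angle θ to the initial spin direction is cos²(θ/2); spin-down is sin²(θ/2).
θ = 140°, so P = cos²(70°) ≈ 0.117.

0.117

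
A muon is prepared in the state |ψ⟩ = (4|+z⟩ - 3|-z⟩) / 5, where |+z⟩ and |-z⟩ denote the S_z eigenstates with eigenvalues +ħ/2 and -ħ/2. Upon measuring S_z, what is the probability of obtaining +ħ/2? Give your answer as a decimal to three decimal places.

0.640

The +ħ/2 outcome corresponds to |+z⟩. Its amplitude in |ψ⟩ is 4/5.
P = |4|² / 25 = 16/25.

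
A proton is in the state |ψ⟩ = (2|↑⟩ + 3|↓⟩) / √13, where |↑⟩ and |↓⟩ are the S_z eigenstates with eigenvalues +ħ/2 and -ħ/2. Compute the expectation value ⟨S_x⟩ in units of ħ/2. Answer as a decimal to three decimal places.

0.923

⟨σ_x⟩ = 2 Re(a* b)/(|a|²+|b|²) with a = 2, b = 3.
a* b = 6, so ⟨σ_x⟩ = 12/13.
⟨S_x⟩ = (ħ/2)·⟨σ_x⟩.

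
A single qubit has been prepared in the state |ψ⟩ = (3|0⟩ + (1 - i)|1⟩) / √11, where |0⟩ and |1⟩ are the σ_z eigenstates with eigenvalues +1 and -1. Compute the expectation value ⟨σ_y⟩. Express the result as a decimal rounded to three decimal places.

-0.545

⟨σ_y⟩ = 2 Im(a* b)/(|a|²+|b|²) with a = 3, b = (1 - i).
a* b = (3 - 3i), so ⟨σ_y⟩ = -6/11.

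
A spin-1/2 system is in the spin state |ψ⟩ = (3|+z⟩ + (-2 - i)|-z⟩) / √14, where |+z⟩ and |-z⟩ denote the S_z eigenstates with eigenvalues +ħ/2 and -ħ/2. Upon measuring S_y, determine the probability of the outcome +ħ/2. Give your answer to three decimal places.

0.286

|+y⟩ = (|+z⟩ + i|-z⟩)/√2, so ⟨+y|ψ⟩ = (2 + 2i) / (√2·√14).
P = |2 + 2i|² / 28 = 8/28.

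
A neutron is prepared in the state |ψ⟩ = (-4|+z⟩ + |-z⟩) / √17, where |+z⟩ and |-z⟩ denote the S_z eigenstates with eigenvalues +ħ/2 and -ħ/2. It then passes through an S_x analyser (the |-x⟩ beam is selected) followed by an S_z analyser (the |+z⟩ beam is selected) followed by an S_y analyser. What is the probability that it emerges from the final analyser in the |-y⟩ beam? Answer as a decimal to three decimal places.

0.184

First analyser (S_x): P(|-x⟩) = |⟨-x|ψ⟩|² = 25/34.
After stage 1 the state is |-x⟩; P(|+z⟩) = |⟨+z|-x⟩|² = 1/2.
After stage 2 the state is |+z⟩; P(|-y⟩) = |⟨-y|+z⟩|² = 1/2.
Joint probability = 25/34 × 1/2 × 1/2 = 0.184.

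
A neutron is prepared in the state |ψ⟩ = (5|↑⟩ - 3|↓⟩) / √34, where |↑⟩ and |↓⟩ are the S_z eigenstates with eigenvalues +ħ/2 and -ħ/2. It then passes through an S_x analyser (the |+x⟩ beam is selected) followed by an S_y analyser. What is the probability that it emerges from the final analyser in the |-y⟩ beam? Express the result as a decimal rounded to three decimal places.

0.029

First analyser (S_x): P(|+x⟩) = |⟨+x|ψ⟩|² = 4/68.
After stage 1 the state is |+x⟩; P(|-y⟩) = |⟨-y|+x⟩|² = 1/2.
Joint probability = 4/68 × 1/2 = 0.029.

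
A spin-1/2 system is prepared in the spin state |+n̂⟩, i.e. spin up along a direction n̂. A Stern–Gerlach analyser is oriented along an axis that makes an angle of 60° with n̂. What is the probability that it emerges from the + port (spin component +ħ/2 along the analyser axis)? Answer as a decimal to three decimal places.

For spin-½, the probability of finding spin-up along an axis at angle θ to the initial spin direction is cos²(θ/2); spin-down is sin²(θ/2).
θ = 60°, so P = cos²(30°) ≈ 0.750.

0.750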